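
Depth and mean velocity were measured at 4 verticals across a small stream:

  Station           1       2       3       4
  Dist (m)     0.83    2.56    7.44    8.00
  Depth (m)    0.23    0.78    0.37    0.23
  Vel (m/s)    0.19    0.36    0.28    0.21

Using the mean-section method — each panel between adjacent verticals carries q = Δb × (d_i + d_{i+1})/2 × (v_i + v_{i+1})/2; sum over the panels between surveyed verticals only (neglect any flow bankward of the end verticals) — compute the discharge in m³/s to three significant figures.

1.18 m³/s

Panel 1-2: Δb = 1.73 m, d̄ = (0.23+0.78)/2 = 0.505, v̄ = (0.19+0.36)/2 = 0.275 → q = 1.73×0.505×0.275 = 0.2403 m³/s
Panel 2-3: Δb = 4.88 m, d̄ = (0.78+0.37)/2 = 0.575, v̄ = (0.36+0.28)/2 = 0.32 → q = 4.88×0.575×0.32 = 0.8979 m³/s
Panel 3-4: Δb = 0.56 m, d̄ = (0.37+0.23)/2 = 0.3, v̄ = (0.28+0.21)/2 = 0.245 → q = 0.56×0.3×0.245 = 0.04116 m³/s
Q = Σ q = 1.179 m³/s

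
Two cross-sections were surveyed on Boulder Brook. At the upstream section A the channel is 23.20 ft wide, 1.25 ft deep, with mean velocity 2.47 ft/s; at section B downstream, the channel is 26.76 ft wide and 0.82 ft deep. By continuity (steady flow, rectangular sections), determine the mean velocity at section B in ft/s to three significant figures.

Q = A₁V₁ = (23.20×1.25) × 2.47 = 71.63 ft³/s
A₂ = 26.76 × 0.82 = 21.94 ft²
V₂ = Q/A₂ = 71.63/21.94 = 3.264 ft/s

3.26 ft/s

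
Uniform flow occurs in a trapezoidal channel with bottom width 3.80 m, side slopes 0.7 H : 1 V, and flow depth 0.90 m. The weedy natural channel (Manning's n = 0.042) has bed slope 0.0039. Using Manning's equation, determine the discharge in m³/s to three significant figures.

4.52 m³/s

A = (b + z·y)·y = (3.80 + 0.7×0.90)×0.90 = 3.987 m²
P = b + 2y√(1+z²) = 3.80 + 2×0.90×√(1+0.7²) = 5.997 m
R = A/P = 3.987/5.997 = 0.6648 m
Q = (1/n)·A·R^(2/3)·S^(1/2) = (1/0.042) × 3.987 × 0.6648^(2/3) × 0.0039^(1/2) = 4.516 m³/s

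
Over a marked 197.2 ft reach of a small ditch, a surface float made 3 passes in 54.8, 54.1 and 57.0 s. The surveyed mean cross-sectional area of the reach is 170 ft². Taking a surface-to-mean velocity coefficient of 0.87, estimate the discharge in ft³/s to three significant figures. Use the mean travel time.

t̄ = (54.8 + 54.1 + 57.0) / 3 = 55.3 s
v_surface = L / t̄ = 197.2 / 55.3 = 3.566 ft/s
v_mean = 0.87 × 3.566 = 3.102 ft/s
Q = A × v_mean = 170 × 3.102 = 527.4 ft³/s

527 ft³/s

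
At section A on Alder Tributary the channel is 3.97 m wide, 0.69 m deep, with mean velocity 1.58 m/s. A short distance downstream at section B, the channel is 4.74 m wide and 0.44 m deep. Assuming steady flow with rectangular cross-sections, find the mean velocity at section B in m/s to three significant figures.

Q = A₁V₁ = (3.97×0.69) × 1.58 = 4.328 m³/s
A₂ = 4.74 × 0.44 = 2.086 m²
V₂ = Q/A₂ = 4.328/2.086 = 2.075 m/s

2.08 m/s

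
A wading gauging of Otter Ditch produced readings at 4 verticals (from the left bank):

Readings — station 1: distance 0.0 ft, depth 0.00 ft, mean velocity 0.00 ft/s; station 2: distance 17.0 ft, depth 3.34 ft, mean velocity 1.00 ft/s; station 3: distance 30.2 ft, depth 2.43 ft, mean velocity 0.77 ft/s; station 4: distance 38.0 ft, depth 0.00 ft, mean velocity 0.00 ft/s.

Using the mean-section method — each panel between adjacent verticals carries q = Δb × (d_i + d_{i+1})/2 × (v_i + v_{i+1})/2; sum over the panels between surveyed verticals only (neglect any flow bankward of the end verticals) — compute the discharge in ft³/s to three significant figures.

51.5 ft³/s

Panel 1-2: Δb = 17 ft, d̄ = (0.00+3.34)/2 = 1.67, v̄ = (0.00+1.00)/2 = 0.5 → q = 17×1.67×0.5 = 14.20 ft³/s
Panel 2-3: Δb = 13.2 ft, d̄ = (3.34+2.43)/2 = 2.885, v̄ = (1.00+0.77)/2 = 0.885 → q = 13.2×2.885×0.885 = 33.70 ft³/s
Panel 3-4: Δb = 7.8 ft, d̄ = (2.43+0.00)/2 = 1.215, v̄ = (0.77+0.00)/2 = 0.385 → q = 7.8×1.215×0.385 = 3.649 ft³/s
Q = Σ q = 51.55 ft³/s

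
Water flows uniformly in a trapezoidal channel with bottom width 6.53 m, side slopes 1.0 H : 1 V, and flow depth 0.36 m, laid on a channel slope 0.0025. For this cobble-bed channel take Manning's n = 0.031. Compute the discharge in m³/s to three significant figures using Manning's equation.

1.91 m³/s

A = (b + z·y)·y = (6.53 + 1.0×0.36)×0.36 = 2.480 m²
P = b + 2y√(1+z²) = 6.53 + 2×0.36×√(1+1.0²) = 7.548 m
R = A/P = 2.480/7.548 = 0.3286 m
Q = (1/n)·A·R^(2/3)·S^(1/2) = (1/0.031) × 2.480 × 0.3286^(2/3) × 0.0025^(1/2) = 1.905 m³/s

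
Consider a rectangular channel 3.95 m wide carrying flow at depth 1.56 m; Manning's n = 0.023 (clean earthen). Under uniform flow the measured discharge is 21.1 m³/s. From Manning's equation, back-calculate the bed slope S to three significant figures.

A = b·y = 3.95 × 1.56 = 6.162 m²
P = b + 2y = 3.95 + 2×1.56 = 7.070 m
R = A/P = 6.162/7.070 = 0.8716 m
S = (Q·n / (1·A·R^(2/3)))² = (21.1×0.023 / (1×6.162×0.9124))² = 0.007450

0.00745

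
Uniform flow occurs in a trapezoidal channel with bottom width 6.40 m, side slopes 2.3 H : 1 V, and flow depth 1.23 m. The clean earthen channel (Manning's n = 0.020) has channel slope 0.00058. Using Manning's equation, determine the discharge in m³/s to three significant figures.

12.8 m³/s

A = (b + z·y)·y = (6.40 + 2.3×1.23)×1.23 = 11.35 m²
P = b + 2y√(1+z²) = 6.40 + 2×1.23×√(1+2.3²) = 12.57 m
R = A/P = 11.35/12.57 = 0.9031 m
Q = (1/n)·A·R^(2/3)·S^(1/2) = (1/0.020) × 11.35 × 0.9031^(2/3) × 0.00058^(1/2) = 12.77 m³/s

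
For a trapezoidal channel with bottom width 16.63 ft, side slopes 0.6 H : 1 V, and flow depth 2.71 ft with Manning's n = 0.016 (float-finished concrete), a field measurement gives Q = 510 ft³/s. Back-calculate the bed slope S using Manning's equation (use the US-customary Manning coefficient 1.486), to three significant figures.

0.00442

A = (b + z·y)·y = (16.63 + 0.6×2.71)×2.71 = 49.47 ft²
P = b + 2y√(1+z²) = 16.63 + 2×2.71×√(1+0.6²) = 22.95 ft
R = A/P = 49.47/22.95 = 2.156 ft
S = (Q·n / (1.486·A·R^(2/3)))² = (510×0.016 / (1.486×49.47×1.669))² = 0.004424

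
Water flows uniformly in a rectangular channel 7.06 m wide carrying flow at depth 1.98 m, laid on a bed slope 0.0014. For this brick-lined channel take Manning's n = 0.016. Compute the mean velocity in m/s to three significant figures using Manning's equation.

2.74 m/s

A = b·y = 7.06 × 1.98 = 13.98 m²
P = b + 2y = 7.06 + 2×1.98 = 11.02 m
R = A/P = 13.98/11.02 = 1.268 m
Q = (1/n)·A·R^(2/3)·S^(1/2) = (1/0.016) × 13.98 × 1.268^(2/3) × 0.0014^(1/2) = 38.31 m³/s
V = Q/A = 38.31/13.98 = 2.740 m/s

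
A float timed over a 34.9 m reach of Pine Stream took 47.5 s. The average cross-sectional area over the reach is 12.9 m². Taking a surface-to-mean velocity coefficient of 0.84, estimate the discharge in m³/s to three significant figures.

v_surface = L / t̄ = 34.9 / 47.5 = 0.7347 m/s
v_mean = 0.84 × 0.7347 = 0.6172 m/s
Q = A × v_mean = 12.9 × 0.6172 = 7.962 m³/s

7.96 m³/s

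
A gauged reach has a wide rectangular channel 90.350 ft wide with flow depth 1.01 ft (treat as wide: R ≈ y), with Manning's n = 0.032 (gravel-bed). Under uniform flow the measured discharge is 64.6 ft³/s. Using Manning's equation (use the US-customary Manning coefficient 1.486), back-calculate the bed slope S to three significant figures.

0.000229

A = b·y = 90.350 × 1.01 = 91.25 ft²
Wide channel: R ≈ y = 1.01 ft
S = (Q·n / (1.486·A·R^(2/3)))² = (64.6×0.032 / (1.486×91.25×1.007))² = 0.0002293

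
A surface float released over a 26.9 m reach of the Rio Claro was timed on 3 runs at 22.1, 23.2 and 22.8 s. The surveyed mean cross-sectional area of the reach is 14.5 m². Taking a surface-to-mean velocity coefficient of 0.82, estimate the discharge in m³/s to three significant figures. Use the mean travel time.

t̄ = (22.1 + 23.2 + 22.8) / 3 = 22.7 s
v_surface = L / t̄ = 26.9 / 22.7 = 1.185 m/s
v_mean = 0.82 × 1.185 = 0.9717 m/s
Q = A × v_mean = 14.5 × 0.9717 = 14.09 m³/s

14.1 m³/s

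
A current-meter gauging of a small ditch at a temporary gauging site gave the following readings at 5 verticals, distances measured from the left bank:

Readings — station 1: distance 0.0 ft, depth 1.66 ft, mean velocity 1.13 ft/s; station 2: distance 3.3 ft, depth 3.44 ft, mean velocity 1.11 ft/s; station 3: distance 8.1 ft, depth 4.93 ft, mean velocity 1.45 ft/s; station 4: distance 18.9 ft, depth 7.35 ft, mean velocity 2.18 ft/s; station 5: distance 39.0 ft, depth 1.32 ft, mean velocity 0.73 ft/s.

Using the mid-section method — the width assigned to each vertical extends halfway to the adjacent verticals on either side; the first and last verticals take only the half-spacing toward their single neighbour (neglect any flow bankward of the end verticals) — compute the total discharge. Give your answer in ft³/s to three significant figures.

w_1 = (3.3 − 0.0)/2 = 1.65 ft; q_1 = 1.13 × 1.66 × 1.65 = 3.095 ft³/s
w_2 = (8.1 − 0.0)/2 = 4.05 ft; q_2 = 1.11 × 3.44 × 4.05 = 15.46 ft³/s
w_3 = (18.9 − 3.3)/2 = 7.8 ft; q_3 = 1.45 × 4.93 × 7.8 = 55.76 ft³/s
w_4 = (39.0 − 8.1)/2 = 15.45 ft; q_4 = 2.18 × 7.35 × 15.45 = 247.6 ft³/s
w_5 = (39.0 − 18.9)/2 = 10.05 ft; q_5 = 0.73 × 1.32 × 10.05 = 9.684 ft³/s
Q = Σ qᵢ = 331.6 ft³/s

332 ft³/s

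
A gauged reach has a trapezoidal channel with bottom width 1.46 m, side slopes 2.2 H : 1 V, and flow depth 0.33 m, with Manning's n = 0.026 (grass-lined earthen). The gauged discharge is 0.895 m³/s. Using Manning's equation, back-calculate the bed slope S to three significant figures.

A = (b + z·y)·y = (1.46 + 2.2×0.33)×0.33 = 0.7214 m²
P = b + 2y√(1+z²) = 1.46 + 2×0.33×√(1+2.2²) = 3.055 m
R = A/P = 0.7214/3.055 = 0.2361 m
S = (Q·n / (1·A·R^(2/3)))² = (0.895×0.026 / (1×0.7214×0.3820))² = 0.007129

0.00713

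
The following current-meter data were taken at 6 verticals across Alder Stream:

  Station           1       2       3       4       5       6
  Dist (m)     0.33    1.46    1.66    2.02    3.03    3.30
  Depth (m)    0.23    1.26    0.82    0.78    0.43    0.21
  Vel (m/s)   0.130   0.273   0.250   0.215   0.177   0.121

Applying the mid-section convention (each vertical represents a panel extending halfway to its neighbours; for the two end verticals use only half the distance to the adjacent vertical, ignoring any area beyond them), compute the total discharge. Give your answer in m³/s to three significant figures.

0.470 m³/s

w_1 = (1.46 − 0.33)/2 = 0.565 m; q_1 = 0.130 × 0.23 × 0.565 = 0.01689 m³/s
w_2 = (1.66 − 0.33)/2 = 0.665 m; q_2 = 0.273 × 1.26 × 0.665 = 0.2287 m³/s
w_3 = (2.02 − 1.46)/2 = 0.28 m; q_3 = 0.250 × 0.82 × 0.28 = 0.05740 m³/s
w_4 = (3.03 − 1.66)/2 = 0.685 m; q_4 = 0.215 × 0.78 × 0.685 = 0.1149 m³/s
w_5 = (3.30 − 2.02)/2 = 0.64 m; q_5 = 0.177 × 0.43 × 0.64 = 0.04871 m³/s
w_6 = (3.30 − 3.03)/2 = 0.135 m; q_6 = 0.121 × 0.21 × 0.135 = 0.003430 m³/s
Q = Σ qᵢ = 0.4701 m³/s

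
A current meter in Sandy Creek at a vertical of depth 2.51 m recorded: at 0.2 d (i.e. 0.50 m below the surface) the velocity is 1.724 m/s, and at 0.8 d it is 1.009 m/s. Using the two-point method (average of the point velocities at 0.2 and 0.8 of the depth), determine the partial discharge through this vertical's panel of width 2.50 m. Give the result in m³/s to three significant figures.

v̄ = (1.724 + 1.009) / 2 = 1.367 m/s
q = v̄ × d × w = 1.367 × 2.51 × 2.50 = 8.575 m³/s

8.57 m³/s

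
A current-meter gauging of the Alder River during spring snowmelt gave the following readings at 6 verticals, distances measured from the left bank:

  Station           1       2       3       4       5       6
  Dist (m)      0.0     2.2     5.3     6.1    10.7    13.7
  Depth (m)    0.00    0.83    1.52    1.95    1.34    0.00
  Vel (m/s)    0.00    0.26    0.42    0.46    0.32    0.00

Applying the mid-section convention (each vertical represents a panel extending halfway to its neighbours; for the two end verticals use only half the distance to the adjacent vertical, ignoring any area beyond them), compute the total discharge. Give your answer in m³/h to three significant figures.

21100 m³/h

w_2 = (5.3 − 0.0)/2 = 2.65 m; q_2 = 0.26 × 0.83 × 2.65 = 0.5719 m³/s
w_3 = (6.1 − 2.2)/2 = 1.95 m; q_3 = 0.42 × 1.52 × 1.95 = 1.245 m³/s
w_4 = (10.7 − 5.3)/2 = 2.7 m; q_4 = 0.46 × 1.95 × 2.7 = 2.422 m³/s
w_5 = (13.7 − 6.1)/2 = 3.8 m; q_5 = 0.32 × 1.34 × 3.8 = 1.629 m³/s
Stations 1, 6 contribute zero (depth or velocity is 0).
Q = Σ qᵢ = 5.868 m³/s
= 5.868 × 3600 = 21130 m³/h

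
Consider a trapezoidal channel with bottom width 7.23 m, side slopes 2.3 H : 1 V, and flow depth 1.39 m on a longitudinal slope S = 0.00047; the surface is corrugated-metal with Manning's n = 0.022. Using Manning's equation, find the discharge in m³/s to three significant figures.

14.5 m³/s

A = (b + z·y)·y = (7.23 + 2.3×1.39)×1.39 = 14.49 m²
P = b + 2y√(1+z²) = 7.23 + 2×1.39×√(1+2.3²) = 14.20 m
R = A/P = 14.49/14.20 = 1.021 m
Q = (1/n)·A·R^(2/3)·S^(1/2) = (1/0.022) × 14.49 × 1.021^(2/3) × 0.00047^(1/2) = 14.48 m³/s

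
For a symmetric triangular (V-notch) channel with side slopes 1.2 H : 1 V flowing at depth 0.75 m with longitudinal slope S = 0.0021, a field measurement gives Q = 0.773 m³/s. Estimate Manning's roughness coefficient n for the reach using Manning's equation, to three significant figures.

0.0175

A = z·y² = 1.2×0.75² = 0.6750 m²
P = 2y√(1+z²) = 2×0.75×√(1+1.2²) = 2.343 m
R = A/P = 0.6750/2.343 = 0.2881 m
n = (1/Q)·A·R^(2/3)·S^(1/2) = (1/0.773) × 0.6750 × 0.4362 × 0.04583 = 0.01745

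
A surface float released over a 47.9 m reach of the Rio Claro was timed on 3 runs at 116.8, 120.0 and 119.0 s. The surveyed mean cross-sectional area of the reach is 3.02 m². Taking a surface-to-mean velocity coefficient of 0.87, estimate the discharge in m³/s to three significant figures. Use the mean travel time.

t̄ = (116.8 + 120.0 + 119.0) / 3 = 118.6 s
v_surface = L / t̄ = 47.9 / 118.6 = 0.4039 m/s
v_mean = 0.87 × 0.4039 = 0.3514 m/s
Q = A × v_mean = 3.02 × 0.3514 = 1.061 m³/s

1.06 m³/s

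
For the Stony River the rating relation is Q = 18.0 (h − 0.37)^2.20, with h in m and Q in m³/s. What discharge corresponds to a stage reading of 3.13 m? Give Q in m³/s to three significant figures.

Q = 18.0 × (3.13 − 0.37)^2.20 = 18.0 × 2.76^2.20 = 168.0 m³/s

168 m³/s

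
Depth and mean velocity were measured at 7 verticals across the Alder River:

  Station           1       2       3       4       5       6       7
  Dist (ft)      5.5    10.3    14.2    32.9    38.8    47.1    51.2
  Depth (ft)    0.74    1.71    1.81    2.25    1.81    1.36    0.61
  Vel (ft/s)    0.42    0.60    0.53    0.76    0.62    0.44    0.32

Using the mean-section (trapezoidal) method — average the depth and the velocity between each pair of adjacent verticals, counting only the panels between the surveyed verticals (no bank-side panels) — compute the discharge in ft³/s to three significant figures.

Panel 1-2: Δb = 4.8 ft, d̄ = (0.74+1.71)/2 = 1.225, v̄ = (0.42+0.60)/2 = 0.51 → q = 4.8×1.225×0.51 = 2.999 ft³/s
Panel 2-3: Δb = 3.9 ft, d̄ = (1.71+1.81)/2 = 1.76, v̄ = (0.60+0.53)/2 = 0.565 → q = 3.9×1.76×0.565 = 3.878 ft³/s
Panel 3-4: Δb = 18.7 ft, d̄ = (1.81+2.25)/2 = 2.03, v̄ = (0.53+0.76)/2 = 0.645 → q = 18.7×2.03×0.645 = 24.48 ft³/s
Panel 4-5: Δb = 5.9 ft, d̄ = (2.25+1.81)/2 = 2.03, v̄ = (0.76+0.62)/2 = 0.69 → q = 5.9×2.03×0.69 = 8.264 ft³/s
Panel 5-6: Δb = 8.3 ft, d̄ = (1.81+1.36)/2 = 1.585, v̄ = (0.62+0.44)/2 = 0.53 → q = 8.3×1.585×0.53 = 6.972 ft³/s
Panel 6-7: Δb = 4.1 ft, d̄ = (1.36+0.61)/2 = 0.985, v̄ = (0.44+0.32)/2 = 0.38 → q = 4.1×0.985×0.38 = 1.535 ft³/s
Q = Σ q = 48.13 ft³/s

48.1 ft³/s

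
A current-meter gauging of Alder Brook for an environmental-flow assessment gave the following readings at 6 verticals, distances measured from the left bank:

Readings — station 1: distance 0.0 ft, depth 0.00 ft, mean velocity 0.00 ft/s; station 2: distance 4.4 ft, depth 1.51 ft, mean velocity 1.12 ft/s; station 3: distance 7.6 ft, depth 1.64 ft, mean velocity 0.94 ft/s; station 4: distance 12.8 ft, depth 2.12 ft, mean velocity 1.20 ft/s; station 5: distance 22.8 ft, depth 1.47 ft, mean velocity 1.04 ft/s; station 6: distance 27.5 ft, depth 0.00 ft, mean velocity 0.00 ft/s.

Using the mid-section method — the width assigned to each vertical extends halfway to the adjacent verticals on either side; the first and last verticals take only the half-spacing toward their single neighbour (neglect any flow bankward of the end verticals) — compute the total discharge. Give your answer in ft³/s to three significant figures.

w_2 = (7.6 − 0.0)/2 = 3.8 ft; q_2 = 1.12 × 1.51 × 3.8 = 6.427 ft³/s
w_3 = (12.8 − 4.4)/2 = 4.2 ft; q_3 = 0.94 × 1.64 × 4.2 = 6.475 ft³/s
w_4 = (22.8 − 7.6)/2 = 7.6 ft; q_4 = 1.20 × 2.12 × 7.6 = 19.33 ft³/s
w_5 = (27.5 − 12.8)/2 = 7.35 ft; q_5 = 1.04 × 1.47 × 7.35 = 11.24 ft³/s
Stations 1, 6 contribute zero (depth or velocity is 0).
Q = Σ qᵢ = 43.47 ft³/s

43.5 ft³/s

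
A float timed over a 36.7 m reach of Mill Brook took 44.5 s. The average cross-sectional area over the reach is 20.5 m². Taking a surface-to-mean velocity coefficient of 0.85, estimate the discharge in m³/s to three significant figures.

v_surface = L / t̄ = 36.7 / 44.5 = 0.8247 m/s
v_mean = 0.85 × 0.8247 = 0.7010 m/s
Q = A × v_mean = 20.5 × 0.7010 = 14.37 m³/s

14.4 m³/s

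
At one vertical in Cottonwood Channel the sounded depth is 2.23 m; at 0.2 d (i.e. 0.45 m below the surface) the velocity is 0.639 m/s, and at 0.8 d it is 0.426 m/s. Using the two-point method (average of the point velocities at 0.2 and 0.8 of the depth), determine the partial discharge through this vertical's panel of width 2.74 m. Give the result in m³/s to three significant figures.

v̄ = (0.639 + 0.426) / 2 = 0.5325 m/s
q = v̄ × d × w = 0.5325 × 2.23 × 2.74 = 3.254 m³/s

3.25 m³/s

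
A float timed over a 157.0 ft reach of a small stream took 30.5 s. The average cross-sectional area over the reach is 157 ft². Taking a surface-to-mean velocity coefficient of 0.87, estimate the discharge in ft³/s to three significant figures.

703 ft³/s

v_surface = L / t̄ = 157.0 / 30.5 = 5.148 ft/s
v_mean = 0.87 × 5.148 = 4.478 ft/s
Q = A × v_mean = 157 × 4.478 = 703.1 ft³/s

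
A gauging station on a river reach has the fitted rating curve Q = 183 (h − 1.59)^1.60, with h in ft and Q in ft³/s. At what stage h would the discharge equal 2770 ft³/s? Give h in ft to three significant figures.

7.05 ft

h − h₀ = (Q/C)^(1/b) = (2770/183)^(1/1.60) = 5.464 ft
h = 1.59 + 5.464 = 7.054 ft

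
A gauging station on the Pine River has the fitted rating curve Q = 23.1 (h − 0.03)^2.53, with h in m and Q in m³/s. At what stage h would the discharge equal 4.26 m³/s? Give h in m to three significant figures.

0.543 m

h − h₀ = (Q/C)^(1/b) = (4.26/23.1)^(1/2.53) = 0.5126 m
h = 0.03 + 0.5126 = 0.5426 m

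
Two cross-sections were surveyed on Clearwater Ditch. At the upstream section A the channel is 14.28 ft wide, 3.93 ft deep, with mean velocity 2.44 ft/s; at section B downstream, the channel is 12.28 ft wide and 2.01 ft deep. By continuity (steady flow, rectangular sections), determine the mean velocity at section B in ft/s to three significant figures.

5.55 ft/s

Q = A₁V₁ = (14.28×3.93) × 2.44 = 136.9 ft³/s
A₂ = 12.28 × 2.01 = 24.68 ft²
V₂ = Q/A₂ = 136.9/24.68 = 5.548 ft/s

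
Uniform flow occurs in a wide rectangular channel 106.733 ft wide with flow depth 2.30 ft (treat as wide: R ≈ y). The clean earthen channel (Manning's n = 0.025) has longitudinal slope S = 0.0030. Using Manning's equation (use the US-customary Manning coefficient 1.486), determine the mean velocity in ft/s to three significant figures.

5.67 ft/s

A = b·y = 106.733 × 2.30 = 245.5 ft²
Wide channel: R ≈ y = 2.30 ft
Q = (1.486/n)·A·R^(2/3)·S^(1/2) = (1.486/0.025) × 245.5 × 2.300^(2/3) × 0.0030^(1/2) = 1393 ft³/s
V = Q/A = 1393/245.5 = 5.673 ft/s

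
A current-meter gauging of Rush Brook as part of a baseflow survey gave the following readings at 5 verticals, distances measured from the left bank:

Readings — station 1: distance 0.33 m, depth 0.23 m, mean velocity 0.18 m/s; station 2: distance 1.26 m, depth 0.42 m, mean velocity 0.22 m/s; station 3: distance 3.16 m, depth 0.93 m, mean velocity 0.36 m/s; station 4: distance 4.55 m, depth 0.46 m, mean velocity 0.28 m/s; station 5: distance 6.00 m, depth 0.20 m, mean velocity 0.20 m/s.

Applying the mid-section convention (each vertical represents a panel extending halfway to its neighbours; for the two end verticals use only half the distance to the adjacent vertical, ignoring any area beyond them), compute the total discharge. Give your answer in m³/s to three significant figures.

w_1 = (1.26 − 0.33)/2 = 0.465 m; q_1 = 0.18 × 0.23 × 0.465 = 0.01925 m³/s
w_2 = (3.16 − 0.33)/2 = 1.415 m; q_2 = 0.22 × 0.42 × 1.415 = 0.1307 m³/s
w_3 = (4.55 − 1.26)/2 = 1.645 m; q_3 = 0.36 × 0.93 × 1.645 = 0.5507 m³/s
w_4 = (6.00 − 3.16)/2 = 1.42 m; q_4 = 0.28 × 0.46 × 1.42 = 0.1829 m³/s
w_5 = (6.00 − 4.55)/2 = 0.725 m; q_5 = 0.20 × 0.20 × 0.725 = 0.02900 m³/s
Q = Σ qᵢ = 0.9126 m³/s

0.913 m³/s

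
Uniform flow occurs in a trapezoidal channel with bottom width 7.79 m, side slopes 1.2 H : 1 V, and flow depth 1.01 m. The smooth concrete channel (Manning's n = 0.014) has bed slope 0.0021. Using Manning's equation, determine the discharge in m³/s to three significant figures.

A = (b + z·y)·y = (7.79 + 1.2×1.01)×1.01 = 9.092 m²
P = b + 2y√(1+z²) = 7.79 + 2×1.01×√(1+1.2²) = 10.95 m
R = A/P = 9.092/10.95 = 0.8307 m
Q = (1/n)·A·R^(2/3)·S^(1/2) = (1/0.014) × 9.092 × 0.8307^(2/3) × 0.0021^(1/2) = 26.30 m³/s

26.3 m³/s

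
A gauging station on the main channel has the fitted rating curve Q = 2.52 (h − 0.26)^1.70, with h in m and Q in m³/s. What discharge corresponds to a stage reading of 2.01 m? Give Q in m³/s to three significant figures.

6.52 m³/s

Q = 2.52 × (2.01 − 0.26)^1.70 = 2.52 × 1.75^1.70 = 6.525 m³/s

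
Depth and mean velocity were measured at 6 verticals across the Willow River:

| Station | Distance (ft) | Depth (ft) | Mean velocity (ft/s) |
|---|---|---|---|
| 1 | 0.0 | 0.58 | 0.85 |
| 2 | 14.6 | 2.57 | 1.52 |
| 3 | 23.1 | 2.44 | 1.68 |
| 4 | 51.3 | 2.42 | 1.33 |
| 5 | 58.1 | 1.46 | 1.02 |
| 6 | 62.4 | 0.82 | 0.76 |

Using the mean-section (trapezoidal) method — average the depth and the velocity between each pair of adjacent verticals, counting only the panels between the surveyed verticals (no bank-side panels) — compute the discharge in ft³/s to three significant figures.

Panel 1-2: Δb = 14.6 ft, d̄ = (0.58+2.57)/2 = 1.575, v̄ = (0.85+1.52)/2 = 1.185 → q = 14.6×1.575×1.185 = 27.25 ft³/s
Panel 2-3: Δb = 8.5 ft, d̄ = (2.57+2.44)/2 = 2.505, v̄ = (1.52+1.68)/2 = 1.6 → q = 8.5×2.505×1.6 = 34.07 ft³/s
Panel 3-4: Δb = 28.2 ft, d̄ = (2.44+2.42)/2 = 2.43, v̄ = (1.68+1.33)/2 = 1.505 → q = 28.2×2.43×1.505 = 103.1 ft³/s
Panel 4-5: Δb = 6.8 ft, d̄ = (2.42+1.46)/2 = 1.94, v̄ = (1.33+1.02)/2 = 1.175 → q = 6.8×1.94×1.175 = 15.50 ft³/s
Panel 5-6: Δb = 4.3 ft, d̄ = (1.46+0.82)/2 = 1.14, v̄ = (1.02+0.76)/2 = 0.89 → q = 4.3×1.14×0.89 = 4.363 ft³/s
Q = Σ q = 184.3 ft³/s

184 ft³/s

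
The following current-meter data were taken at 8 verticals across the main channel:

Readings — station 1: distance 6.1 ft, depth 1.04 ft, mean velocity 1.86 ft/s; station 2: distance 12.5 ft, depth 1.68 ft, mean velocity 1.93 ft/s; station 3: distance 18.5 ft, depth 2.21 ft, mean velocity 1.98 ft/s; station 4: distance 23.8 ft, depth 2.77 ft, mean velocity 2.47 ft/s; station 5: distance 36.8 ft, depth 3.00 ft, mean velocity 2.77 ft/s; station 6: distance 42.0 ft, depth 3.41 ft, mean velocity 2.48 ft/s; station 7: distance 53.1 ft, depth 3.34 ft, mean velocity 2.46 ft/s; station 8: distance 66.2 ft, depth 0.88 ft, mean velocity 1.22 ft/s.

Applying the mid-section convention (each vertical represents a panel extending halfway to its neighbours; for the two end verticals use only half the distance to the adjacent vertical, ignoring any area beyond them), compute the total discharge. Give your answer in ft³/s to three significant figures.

w_1 = (12.5 − 6.1)/2 = 3.2 ft; q_1 = 1.86 × 1.04 × 3.2 = 6.190 ft³/s
w_2 = (18.5 − 6.1)/2 = 6.2 ft; q_2 = 1.93 × 1.68 × 6.2 = 20.10 ft³/s
w_3 = (23.8 − 12.5)/2 = 5.65 ft; q_3 = 1.98 × 2.21 × 5.65 = 24.72 ft³/s
w_4 = (36.8 − 18.5)/2 = 9.15 ft; q_4 = 2.47 × 2.77 × 9.15 = 62.60 ft³/s
w_5 = (42.0 − 23.8)/2 = 9.1 ft; q_5 = 2.77 × 3.00 × 9.1 = 75.62 ft³/s
w_6 = (53.1 − 36.8)/2 = 8.15 ft; q_6 = 2.48 × 3.41 × 8.15 = 68.92 ft³/s
w_7 = (66.2 − 42.0)/2 = 12.1 ft; q_7 = 2.46 × 3.34 × 12.1 = 99.42 ft³/s
w_8 = (66.2 − 53.1)/2 = 6.55 ft; q_8 = 1.22 × 0.88 × 6.55 = 7.032 ft³/s
Q = Σ qᵢ = 364.6 ft³/s

365 ft³/s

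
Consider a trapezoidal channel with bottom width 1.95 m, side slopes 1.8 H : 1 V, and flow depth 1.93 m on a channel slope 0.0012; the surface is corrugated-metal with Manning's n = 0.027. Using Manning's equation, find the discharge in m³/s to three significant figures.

A = (b + z·y)·y = (1.95 + 1.8×1.93)×1.93 = 10.47 m²
P = b + 2y√(1+z²) = 1.95 + 2×1.93×√(1+1.8²) = 9.898 m
R = A/P = 10.47/9.898 = 1.058 m
Q = (1/n)·A·R^(2/3)·S^(1/2) = (1/0.027) × 10.47 × 1.058^(2/3) × 0.0012^(1/2) = 13.94 m³/s

13.9 m³/s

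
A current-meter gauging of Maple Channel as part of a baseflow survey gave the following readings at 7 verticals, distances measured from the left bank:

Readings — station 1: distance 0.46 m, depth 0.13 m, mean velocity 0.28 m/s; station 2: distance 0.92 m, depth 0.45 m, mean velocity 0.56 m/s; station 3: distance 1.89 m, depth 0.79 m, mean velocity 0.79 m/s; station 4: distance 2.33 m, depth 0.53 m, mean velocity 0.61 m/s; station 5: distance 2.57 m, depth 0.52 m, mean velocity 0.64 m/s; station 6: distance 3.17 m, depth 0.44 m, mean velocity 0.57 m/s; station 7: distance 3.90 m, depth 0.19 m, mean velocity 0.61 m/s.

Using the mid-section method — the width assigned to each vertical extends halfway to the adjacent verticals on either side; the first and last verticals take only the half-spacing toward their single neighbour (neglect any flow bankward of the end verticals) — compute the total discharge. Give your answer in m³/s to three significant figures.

w_1 = (0.92 − 0.46)/2 = 0.23 m; q_1 = 0.28 × 0.13 × 0.23 = 0.008372 m³/s
w_2 = (1.89 − 0.46)/2 = 0.715 m; q_2 = 0.56 × 0.45 × 0.715 = 0.1802 m³/s
w_3 = (2.33 − 0.92)/2 = 0.705 m; q_3 = 0.79 × 0.79 × 0.705 = 0.4400 m³/s
w_4 = (2.57 − 1.89)/2 = 0.34 m; q_4 = 0.61 × 0.53 × 0.34 = 0.1099 m³/s
w_5 = (3.17 − 2.33)/2 = 0.42 m; q_5 = 0.64 × 0.52 × 0.42 = 0.1398 m³/s
w_6 = (3.90 − 2.57)/2 = 0.665 m; q_6 = 0.57 × 0.44 × 0.665 = 0.1668 m³/s
w_7 = (3.90 − 3.17)/2 = 0.365 m; q_7 = 0.61 × 0.19 × 0.365 = 0.04230 m³/s
Q = Σ qᵢ = 1.087 m³/s

1.09 m³/s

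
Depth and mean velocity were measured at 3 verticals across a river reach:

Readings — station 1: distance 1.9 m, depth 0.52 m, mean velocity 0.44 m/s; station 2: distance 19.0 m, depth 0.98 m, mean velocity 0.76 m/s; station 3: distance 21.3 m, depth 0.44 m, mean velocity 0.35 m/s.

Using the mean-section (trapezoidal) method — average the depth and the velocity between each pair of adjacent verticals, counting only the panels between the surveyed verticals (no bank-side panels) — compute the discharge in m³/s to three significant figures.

Panel 1-2: Δb = 17.1 m, d̄ = (0.52+0.98)/2 = 0.75, v̄ = (0.44+0.76)/2 = 0.6 → q = 17.1×0.75×0.6 = 7.695 m³/s
Panel 2-3: Δb = 2.3 m, d̄ = (0.98+0.44)/2 = 0.71, v̄ = (0.76+0.35)/2 = 0.555 → q = 2.3×0.71×0.555 = 0.9063 m³/s
Q = Σ q = 8.601 m³/s

8.60 m³/s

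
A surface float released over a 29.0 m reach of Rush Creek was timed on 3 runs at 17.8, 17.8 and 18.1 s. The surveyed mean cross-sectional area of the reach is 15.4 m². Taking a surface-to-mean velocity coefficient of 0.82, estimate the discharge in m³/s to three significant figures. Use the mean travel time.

20.5 m³/s

t̄ = (17.8 + 17.8 + 18.1) / 3 = 17.9 s
v_surface = L / t̄ = 29.0 / 17.9 = 1.620 m/s
v_mean = 0.82 × 1.620 = 1.328 m/s
Q = A × v_mean = 15.4 × 1.328 = 20.46 m³/s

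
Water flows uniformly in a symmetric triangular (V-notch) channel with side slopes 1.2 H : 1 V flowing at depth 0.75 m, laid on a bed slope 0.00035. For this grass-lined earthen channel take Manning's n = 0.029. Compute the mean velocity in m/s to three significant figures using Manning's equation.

0.281 m/s

A = z·y² = 1.2×0.75² = 0.6750 m²
P = 2y√(1+z²) = 2×0.75×√(1+1.2²) = 2.343 m
R = A/P = 0.6750/2.343 = 0.2881 m
Q = (1/n)·A·R^(2/3)·S^(1/2) = (1/0.029) × 0.6750 × 0.2881^(2/3) × 0.00035^(1/2) = 0.1899 m³/s
V = Q/A = 0.1899/0.6750 = 0.2814 m/s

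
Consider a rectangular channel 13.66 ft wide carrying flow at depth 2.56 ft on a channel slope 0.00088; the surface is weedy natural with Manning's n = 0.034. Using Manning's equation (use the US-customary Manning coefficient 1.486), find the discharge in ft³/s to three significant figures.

A = b·y = 13.66 × 2.56 = 34.97 ft²
P = b + 2y = 13.66 + 2×2.56 = 18.78 ft
R = A/P = 34.97/18.78 = 1.862 ft
Q = (1.486/n)·A·R^(2/3)·S^(1/2) = (1.486/0.034) × 34.97 × 1.862^(2/3) × 0.00088^(1/2) = 68.62 ft³/s

68.6 ft³/s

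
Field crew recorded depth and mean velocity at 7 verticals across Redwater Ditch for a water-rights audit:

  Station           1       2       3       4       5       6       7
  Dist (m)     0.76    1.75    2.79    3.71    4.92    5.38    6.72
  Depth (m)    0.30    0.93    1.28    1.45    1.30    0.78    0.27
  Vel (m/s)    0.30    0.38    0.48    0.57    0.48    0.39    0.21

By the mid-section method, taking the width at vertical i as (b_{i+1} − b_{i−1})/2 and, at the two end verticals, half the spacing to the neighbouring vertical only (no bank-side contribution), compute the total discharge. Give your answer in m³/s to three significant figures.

w_1 = (1.75 − 0.76)/2 = 0.495 m; q_1 = 0.30 × 0.30 × 0.495 = 0.04455 m³/s
w_2 = (2.79 − 0.76)/2 = 1.015 m; q_2 = 0.38 × 0.93 × 1.015 = 0.3587 m³/s
w_3 = (3.71 − 1.75)/2 = 0.98 m; q_3 = 0.48 × 1.28 × 0.98 = 0.6021 m³/s
w_4 = (4.92 − 2.79)/2 = 1.065 m; q_4 = 0.57 × 1.45 × 1.065 = 0.8802 m³/s
w_5 = (5.38 − 3.71)/2 = 0.835 m; q_5 = 0.48 × 1.30 × 0.835 = 0.5210 m³/s
w_6 = (6.72 − 4.92)/2 = 0.9 m; q_6 = 0.39 × 0.78 × 0.9 = 0.2738 m³/s
w_7 = (6.72 − 5.38)/2 = 0.67 m; q_7 = 0.21 × 0.27 × 0.67 = 0.03799 m³/s
Q = Σ qᵢ = 2.718 m³/s

2.72 m³/s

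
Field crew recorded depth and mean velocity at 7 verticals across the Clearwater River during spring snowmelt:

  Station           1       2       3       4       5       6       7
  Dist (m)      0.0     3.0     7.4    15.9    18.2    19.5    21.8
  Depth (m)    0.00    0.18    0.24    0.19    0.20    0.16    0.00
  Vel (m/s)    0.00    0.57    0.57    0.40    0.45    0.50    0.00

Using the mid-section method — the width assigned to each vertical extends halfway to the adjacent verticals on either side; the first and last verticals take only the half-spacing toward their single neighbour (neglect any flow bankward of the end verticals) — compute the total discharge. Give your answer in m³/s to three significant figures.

1.98 m³/s

w_2 = (7.4 − 0.0)/2 = 3.7 m; q_2 = 0.57 × 0.18 × 3.7 = 0.3796 m³/s
w_3 = (15.9 − 3.0)/2 = 6.45 m; q_3 = 0.57 × 0.24 × 6.45 = 0.8824 m³/s
w_4 = (18.2 − 7.4)/2 = 5.4 m; q_4 = 0.40 × 0.19 × 5.4 = 0.4104 m³/s
w_5 = (19.5 − 15.9)/2 = 1.8 m; q_5 = 0.45 × 0.20 × 1.8 = 0.1620 m³/s
w_6 = (21.8 − 18.2)/2 = 1.8 m; q_6 = 0.50 × 0.16 × 1.8 = 0.1440 m³/s
Stations 1, 7 contribute zero (depth or velocity is 0).
Q = Σ qᵢ = 1.978 m³/s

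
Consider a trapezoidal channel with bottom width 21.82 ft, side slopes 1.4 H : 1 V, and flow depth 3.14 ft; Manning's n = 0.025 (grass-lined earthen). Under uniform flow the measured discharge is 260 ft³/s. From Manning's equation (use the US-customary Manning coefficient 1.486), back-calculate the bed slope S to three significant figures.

A = (b + z·y)·y = (21.82 + 1.4×3.14)×3.14 = 82.32 ft²
P = b + 2y√(1+z²) = 21.82 + 2×3.14×√(1+1.4²) = 32.62 ft
R = A/P = 82.32/32.62 = 2.523 ft
S = (Q·n / (1.486·A·R^(2/3)))² = (260×0.025 / (1.486×82.32×1.853))² = 0.0008220

0.000822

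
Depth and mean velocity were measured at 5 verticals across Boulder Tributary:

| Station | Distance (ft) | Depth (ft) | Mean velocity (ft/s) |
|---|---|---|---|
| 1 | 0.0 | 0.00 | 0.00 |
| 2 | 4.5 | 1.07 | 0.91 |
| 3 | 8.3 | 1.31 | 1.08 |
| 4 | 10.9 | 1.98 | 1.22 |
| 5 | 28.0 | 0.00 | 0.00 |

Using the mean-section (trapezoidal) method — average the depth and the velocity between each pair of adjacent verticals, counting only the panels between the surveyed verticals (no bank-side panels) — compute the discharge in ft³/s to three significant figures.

20.8 ft³/s

Panel 1-2: Δb = 4.5 ft, d̄ = (0.00+1.07)/2 = 0.535, v̄ = (0.00+0.91)/2 = 0.455 → q = 4.5×0.535×0.455 = 1.095 ft³/s
Panel 2-3: Δb = 3.8 ft, d̄ = (1.07+1.31)/2 = 1.19, v̄ = (0.91+1.08)/2 = 0.995 → q = 3.8×1.19×0.995 = 4.499 ft³/s
Panel 3-4: Δb = 2.6 ft, d̄ = (1.31+1.98)/2 = 1.645, v̄ = (1.08+1.22)/2 = 1.15 → q = 2.6×1.645×1.15 = 4.919 ft³/s
Panel 4-5: Δb = 17.1 ft, d̄ = (1.98+0.00)/2 = 0.99, v̄ = (1.22+0.00)/2 = 0.61 → q = 17.1×0.99×0.61 = 10.33 ft³/s
Q = Σ q = 20.84 ft³/s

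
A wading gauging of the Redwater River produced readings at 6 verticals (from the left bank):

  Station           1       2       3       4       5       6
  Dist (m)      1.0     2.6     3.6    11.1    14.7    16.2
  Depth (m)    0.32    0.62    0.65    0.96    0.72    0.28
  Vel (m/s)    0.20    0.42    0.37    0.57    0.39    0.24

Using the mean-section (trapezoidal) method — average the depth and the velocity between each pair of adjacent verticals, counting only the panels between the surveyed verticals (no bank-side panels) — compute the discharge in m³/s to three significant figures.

Panel 1-2: Δb = 1.6 m, d̄ = (0.32+0.62)/2 = 0.47, v̄ = (0.20+0.42)/2 = 0.31 → q = 1.6×0.47×0.31 = 0.2331 m³/s
Panel 2-3: Δb = 1 m, d̄ = (0.62+0.65)/2 = 0.635, v̄ = (0.42+0.37)/2 = 0.395 → q = 1×0.635×0.395 = 0.2508 m³/s
Panel 3-4: Δb = 7.5 m, d̄ = (0.65+0.96)/2 = 0.805, v̄ = (0.37+0.57)/2 = 0.47 → q = 7.5×0.805×0.47 = 2.838 m³/s
Panel 4-5: Δb = 3.6 m, d̄ = (0.96+0.72)/2 = 0.84, v̄ = (0.57+0.39)/2 = 0.48 → q = 3.6×0.84×0.48 = 1.452 m³/s
Panel 5-6: Δb = 1.5 m, d̄ = (0.72+0.28)/2 = 0.5, v̄ = (0.39+0.24)/2 = 0.315 → q = 1.5×0.5×0.315 = 0.2363 m³/s
Q = Σ q = 5.009 m³/s

5.01 m³/s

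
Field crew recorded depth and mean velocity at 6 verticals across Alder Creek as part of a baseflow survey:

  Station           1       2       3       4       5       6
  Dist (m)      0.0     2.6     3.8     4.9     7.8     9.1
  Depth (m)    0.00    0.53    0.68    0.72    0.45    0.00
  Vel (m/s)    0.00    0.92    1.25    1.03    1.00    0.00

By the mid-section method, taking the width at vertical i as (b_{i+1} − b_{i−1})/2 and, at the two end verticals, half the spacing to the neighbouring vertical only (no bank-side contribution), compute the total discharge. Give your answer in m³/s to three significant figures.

4.33 m³/s

w_2 = (3.8 − 0.0)/2 = 1.9 m; q_2 = 0.92 × 0.53 × 1.9 = 0.9264 m³/s
w_3 = (4.9 − 2.6)/2 = 1.15 m; q_3 = 1.25 × 0.68 × 1.15 = 0.9775 m³/s
w_4 = (7.8 − 3.8)/2 = 2 m; q_4 = 1.03 × 0.72 × 2 = 1.483 m³/s
w_5 = (9.1 − 4.9)/2 = 2.1 m; q_5 = 1.00 × 0.45 × 2.1 = 0.9450 m³/s
Stations 1, 6 contribute zero (depth or velocity is 0).
Q = Σ qᵢ = 4.332 m³/s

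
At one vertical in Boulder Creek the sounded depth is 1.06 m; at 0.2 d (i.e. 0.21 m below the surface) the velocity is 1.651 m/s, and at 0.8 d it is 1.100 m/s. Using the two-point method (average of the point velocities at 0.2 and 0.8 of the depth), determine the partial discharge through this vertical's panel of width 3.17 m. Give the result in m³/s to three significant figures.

v̄ = (1.651 + 1.100) / 2 = 1.376 m/s
q = v̄ × d × w = 1.376 × 1.06 × 3.17 = 4.622 m³/s

4.62 m³/s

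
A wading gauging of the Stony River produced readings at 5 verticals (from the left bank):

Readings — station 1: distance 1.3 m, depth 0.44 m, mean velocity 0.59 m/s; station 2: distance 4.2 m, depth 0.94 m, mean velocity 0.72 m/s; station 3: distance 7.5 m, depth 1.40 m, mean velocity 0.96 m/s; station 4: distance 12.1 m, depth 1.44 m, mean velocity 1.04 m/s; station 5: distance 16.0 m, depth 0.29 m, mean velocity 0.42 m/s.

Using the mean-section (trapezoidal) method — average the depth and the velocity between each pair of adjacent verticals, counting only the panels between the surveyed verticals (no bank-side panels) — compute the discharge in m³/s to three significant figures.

Panel 1-2: Δb = 2.9 m, d̄ = (0.44+0.94)/2 = 0.69, v̄ = (0.59+0.72)/2 = 0.655 → q = 2.9×0.69×0.655 = 1.311 m³/s
Panel 2-3: Δb = 3.3 m, d̄ = (0.94+1.40)/2 = 1.17, v̄ = (0.72+0.96)/2 = 0.84 → q = 3.3×1.17×0.84 = 3.243 m³/s
Panel 3-4: Δb = 4.6 m, d̄ = (1.40+1.44)/2 = 1.42, v̄ = (0.96+1.04)/2 = 1 → q = 4.6×1.42×1 = 6.532 m³/s
Panel 4-5: Δb = 3.9 m, d̄ = (1.44+0.29)/2 = 0.865, v̄ = (1.04+0.42)/2 = 0.73 → q = 3.9×0.865×0.73 = 2.463 m³/s
Q = Σ q = 13.55 m³/s

13.5 m³/s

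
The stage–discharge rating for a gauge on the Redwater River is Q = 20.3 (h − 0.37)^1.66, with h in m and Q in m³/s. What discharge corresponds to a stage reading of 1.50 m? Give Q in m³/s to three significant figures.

24.9 m³/s

Q = 20.3 × (1.50 − 0.37)^1.66 = 20.3 × 1.13^1.66 = 24.87 m³/s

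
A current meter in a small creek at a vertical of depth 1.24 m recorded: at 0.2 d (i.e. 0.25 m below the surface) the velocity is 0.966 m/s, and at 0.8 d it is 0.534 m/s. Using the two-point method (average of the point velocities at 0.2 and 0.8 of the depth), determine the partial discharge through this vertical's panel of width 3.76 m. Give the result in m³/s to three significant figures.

3.50 m³/s

v̄ = (0.966 + 0.534) / 2 = 0.7500 m/s
q = v̄ × d × w = 0.7500 × 1.24 × 3.76 = 3.497 m³/s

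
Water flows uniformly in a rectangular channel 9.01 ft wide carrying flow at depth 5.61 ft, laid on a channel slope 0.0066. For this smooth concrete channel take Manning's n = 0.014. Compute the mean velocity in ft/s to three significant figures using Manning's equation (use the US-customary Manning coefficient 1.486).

A = b·y = 9.01 × 5.61 = 50.55 ft²
P = b + 2y = 9.01 + 2×5.61 = 20.23 ft
R = A/P = 50.55/20.23 = 2.499 ft
Q = (1.486/n)·A·R^(2/3)·S^(1/2) = (1.486/0.014) × 50.55 × 2.499^(2/3) × 0.0066^(1/2) = 802.6 ft³/s
V = Q/A = 802.6/50.55 = 15.88 ft/s

15.9 ft/s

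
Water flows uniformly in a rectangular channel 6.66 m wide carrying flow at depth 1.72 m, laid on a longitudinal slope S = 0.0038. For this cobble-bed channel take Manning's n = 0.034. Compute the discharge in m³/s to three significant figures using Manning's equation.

22.6 m³/s

A = b·y = 6.66 × 1.72 = 11.46 m²
P = b + 2y = 6.66 + 2×1.72 = 10.10 m
R = A/P = 11.46/10.10 = 1.134 m
Q = (1/n)·A·R^(2/3)·S^(1/2) = (1/0.034) × 11.46 × 1.134^(2/3) × 0.0038^(1/2) = 22.59 m³/s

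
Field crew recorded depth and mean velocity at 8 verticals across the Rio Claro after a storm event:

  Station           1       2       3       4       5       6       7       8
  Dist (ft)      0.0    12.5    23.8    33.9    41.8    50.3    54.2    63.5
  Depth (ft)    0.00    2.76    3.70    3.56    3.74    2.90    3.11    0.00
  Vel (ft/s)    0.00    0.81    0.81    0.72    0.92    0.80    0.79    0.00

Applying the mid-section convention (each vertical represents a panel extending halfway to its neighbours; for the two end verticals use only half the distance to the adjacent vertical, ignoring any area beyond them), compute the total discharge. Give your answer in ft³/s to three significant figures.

141 ft³/s

w_2 = (23.8 − 0.0)/2 = 11.9 ft; q_2 = 0.81 × 2.76 × 11.9 = 26.60 ft³/s
w_3 = (33.9 − 12.5)/2 = 10.7 ft; q_3 = 0.81 × 3.70 × 10.7 = 32.07 ft³/s
w_4 = (41.8 − 23.8)/2 = 9 ft; q_4 = 0.72 × 3.56 × 9 = 23.07 ft³/s
w_5 = (50.3 − 33.9)/2 = 8.2 ft; q_5 = 0.92 × 3.74 × 8.2 = 28.21 ft³/s
w_6 = (54.2 − 41.8)/2 = 6.2 ft; q_6 = 0.80 × 2.90 × 6.2 = 14.38 ft³/s
w_7 = (63.5 − 50.3)/2 = 6.6 ft; q_7 = 0.79 × 3.11 × 6.6 = 16.22 ft³/s
Stations 1, 8 contribute zero (depth or velocity is 0).
Q = Σ qᵢ = 140.6 ft³/s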